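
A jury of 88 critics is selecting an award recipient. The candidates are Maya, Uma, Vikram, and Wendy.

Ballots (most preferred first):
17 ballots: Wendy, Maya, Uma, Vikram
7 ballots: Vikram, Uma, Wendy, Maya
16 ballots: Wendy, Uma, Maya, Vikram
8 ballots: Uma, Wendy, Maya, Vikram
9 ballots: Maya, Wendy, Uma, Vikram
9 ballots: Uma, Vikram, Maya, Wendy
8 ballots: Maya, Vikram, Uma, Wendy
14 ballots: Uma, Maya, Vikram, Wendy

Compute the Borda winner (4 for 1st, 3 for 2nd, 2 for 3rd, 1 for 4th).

Maya: 17×3 + 7×1 + 16×2 + 8×2 + 9×4 + 9×2 + 8×4 + 14×3 = 234
Uma: 17×2 + 7×3 + 16×3 + 8×4 + 9×2 + 9×4 + 8×2 + 14×4 = 261
Vikram: 17×1 + 7×4 + 16×1 + 8×1 + 9×1 + 9×3 + 8×3 + 14×2 = 157
Wendy: 17×4 + 7×2 + 16×4 + 8×3 + 9×3 + 9×1 + 8×1 + 14×1 = 228

Uma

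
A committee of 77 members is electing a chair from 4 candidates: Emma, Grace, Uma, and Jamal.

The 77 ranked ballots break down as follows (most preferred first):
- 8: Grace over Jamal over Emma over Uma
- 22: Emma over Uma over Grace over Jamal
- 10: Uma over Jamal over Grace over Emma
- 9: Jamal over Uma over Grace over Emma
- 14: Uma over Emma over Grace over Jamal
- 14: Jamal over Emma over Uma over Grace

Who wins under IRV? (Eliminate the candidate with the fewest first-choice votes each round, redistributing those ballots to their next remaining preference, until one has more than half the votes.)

Uma

Round 1: Emma 22, Grace 8, Uma 24, Jamal 23. Grace eliminated.
Round 2: Emma 22, Uma 24, Jamal 31. Emma eliminated.
Round 3: Uma 46, Jamal 31. Uma has a majority (≥39).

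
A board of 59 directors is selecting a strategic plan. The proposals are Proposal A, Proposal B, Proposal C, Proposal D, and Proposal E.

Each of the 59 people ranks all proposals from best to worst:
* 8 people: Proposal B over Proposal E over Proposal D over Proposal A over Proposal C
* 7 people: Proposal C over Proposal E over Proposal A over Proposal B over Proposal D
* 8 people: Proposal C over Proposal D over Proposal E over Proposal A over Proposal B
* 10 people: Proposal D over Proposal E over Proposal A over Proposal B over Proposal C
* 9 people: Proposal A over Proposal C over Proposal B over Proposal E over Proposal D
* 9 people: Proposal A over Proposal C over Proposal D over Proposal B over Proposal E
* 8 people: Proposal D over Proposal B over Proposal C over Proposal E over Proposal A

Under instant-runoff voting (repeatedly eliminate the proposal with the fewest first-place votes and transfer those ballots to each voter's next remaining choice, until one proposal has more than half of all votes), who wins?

Proposal D

Round 1: Proposal A 18, Proposal B 8, Proposal C 15, Proposal D 18, Proposal E 0. Proposal E eliminated.
Round 2: Proposal A 18, Proposal B 8, Proposal C 15, Proposal D 18. Proposal B eliminated.
Round 3: Proposal A 18, Proposal C 15, Proposal D 26. Proposal C eliminated.
Round 4: Proposal A 25, Proposal D 34. Proposal D has a majority (≥30).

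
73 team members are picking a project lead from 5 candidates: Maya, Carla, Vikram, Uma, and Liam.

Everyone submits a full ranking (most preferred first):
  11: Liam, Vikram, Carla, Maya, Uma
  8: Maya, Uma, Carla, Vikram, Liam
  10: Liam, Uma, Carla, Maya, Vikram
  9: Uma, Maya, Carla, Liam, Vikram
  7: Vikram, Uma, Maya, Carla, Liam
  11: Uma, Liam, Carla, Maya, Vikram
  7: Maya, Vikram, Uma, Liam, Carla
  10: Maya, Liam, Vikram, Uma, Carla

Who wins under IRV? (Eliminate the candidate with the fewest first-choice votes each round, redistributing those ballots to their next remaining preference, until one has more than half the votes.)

Uma

Round 1: Maya 25, Carla 0, Vikram 7, Uma 20, Liam 21. Carla eliminated.
Round 2: Maya 25, Vikram 7, Uma 20, Liam 21. Vikram eliminated.
Round 3: Maya 25, Uma 27, Liam 21. Liam eliminated.
Round 4: Maya 36, Uma 37. Uma has a majority (≥37).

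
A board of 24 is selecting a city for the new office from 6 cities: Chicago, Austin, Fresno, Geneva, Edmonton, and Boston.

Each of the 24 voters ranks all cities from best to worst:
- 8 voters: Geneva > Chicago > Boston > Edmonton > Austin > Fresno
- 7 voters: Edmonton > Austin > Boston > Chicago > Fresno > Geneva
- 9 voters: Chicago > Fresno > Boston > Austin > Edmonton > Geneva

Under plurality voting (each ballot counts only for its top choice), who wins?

Chicago

First-place votes: Chicago 9, Austin 0, Fresno 0, Geneva 8, Edmonton 7, Boston 0.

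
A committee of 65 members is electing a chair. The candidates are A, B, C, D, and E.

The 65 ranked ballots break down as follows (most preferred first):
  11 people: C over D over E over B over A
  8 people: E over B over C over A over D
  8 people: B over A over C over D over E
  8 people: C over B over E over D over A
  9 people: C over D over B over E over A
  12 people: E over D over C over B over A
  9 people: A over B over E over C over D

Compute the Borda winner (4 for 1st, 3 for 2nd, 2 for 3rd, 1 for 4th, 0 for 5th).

A: 11×0 + 8×1 + 8×3 + 8×0 + 9×0 + 12×0 + 9×4 = 68
B: 11×1 + 8×3 + 8×4 + 8×3 + 9×2 + 12×1 + 9×3 = 148
C: 11×4 + 8×2 + 8×2 + 8×4 + 9×4 + 12×2 + 9×1 = 177
D: 11×3 + 8×0 + 8×1 + 8×1 + 9×3 + 12×3 + 9×0 = 112
E: 11×2 + 8×4 + 8×0 + 8×2 + 9×1 + 12×4 + 9×2 = 145

C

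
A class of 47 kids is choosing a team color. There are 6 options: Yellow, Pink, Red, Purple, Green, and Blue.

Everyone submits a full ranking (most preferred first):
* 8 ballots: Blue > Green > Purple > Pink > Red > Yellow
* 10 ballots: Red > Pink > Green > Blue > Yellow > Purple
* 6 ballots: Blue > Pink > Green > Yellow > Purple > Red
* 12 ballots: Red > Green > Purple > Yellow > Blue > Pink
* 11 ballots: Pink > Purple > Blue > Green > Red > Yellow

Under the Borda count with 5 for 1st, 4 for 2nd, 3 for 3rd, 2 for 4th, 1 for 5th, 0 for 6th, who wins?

Yellow: 8×0 + 10×1 + 6×2 + 12×2 + 11×0 = 46
Pink: 8×2 + 10×4 + 6×4 + 12×0 + 11×5 = 135
Red: 8×1 + 10×5 + 6×0 + 12×5 + 11×1 = 129
Purple: 8×3 + 10×0 + 6×1 + 12×3 + 11×4 = 110
Green: 8×4 + 10×3 + 6×3 + 12×4 + 11×2 = 150
Blue: 8×5 + 10×2 + 6×5 + 12×1 + 11×3 = 135

Green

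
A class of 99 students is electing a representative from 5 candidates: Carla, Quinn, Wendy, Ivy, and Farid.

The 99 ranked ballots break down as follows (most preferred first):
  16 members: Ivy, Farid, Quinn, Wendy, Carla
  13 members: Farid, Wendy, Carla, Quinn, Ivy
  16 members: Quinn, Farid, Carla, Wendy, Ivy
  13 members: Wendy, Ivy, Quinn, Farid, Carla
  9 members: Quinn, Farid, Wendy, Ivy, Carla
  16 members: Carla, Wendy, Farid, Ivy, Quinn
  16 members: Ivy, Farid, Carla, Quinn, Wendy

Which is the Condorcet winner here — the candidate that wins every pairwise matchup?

Farid vs Carla: 83–16
Farid vs Quinn: 61–38
Farid vs Wendy: 70–29
Farid vs Ivy: 54–45
Farid beats every other candidate.

Farid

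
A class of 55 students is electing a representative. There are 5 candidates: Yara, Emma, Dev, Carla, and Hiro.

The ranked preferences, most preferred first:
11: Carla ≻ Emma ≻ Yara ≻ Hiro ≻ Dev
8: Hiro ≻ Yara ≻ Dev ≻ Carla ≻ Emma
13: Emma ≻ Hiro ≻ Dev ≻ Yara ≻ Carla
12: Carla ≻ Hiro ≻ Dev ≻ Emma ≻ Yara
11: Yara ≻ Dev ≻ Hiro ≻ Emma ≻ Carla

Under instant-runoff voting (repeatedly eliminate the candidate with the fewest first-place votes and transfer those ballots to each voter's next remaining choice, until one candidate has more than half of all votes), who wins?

Round 1: Yara 11, Emma 13, Dev 0, Carla 23, Hiro 8. Dev eliminated.
Round 2: Yara 11, Emma 13, Carla 23, Hiro 8. Hiro eliminated.
Round 3: Yara 19, Emma 13, Carla 23. Emma eliminated.
Round 4: Yara 32, Carla 23. Yara has a majority (≥28).

Yara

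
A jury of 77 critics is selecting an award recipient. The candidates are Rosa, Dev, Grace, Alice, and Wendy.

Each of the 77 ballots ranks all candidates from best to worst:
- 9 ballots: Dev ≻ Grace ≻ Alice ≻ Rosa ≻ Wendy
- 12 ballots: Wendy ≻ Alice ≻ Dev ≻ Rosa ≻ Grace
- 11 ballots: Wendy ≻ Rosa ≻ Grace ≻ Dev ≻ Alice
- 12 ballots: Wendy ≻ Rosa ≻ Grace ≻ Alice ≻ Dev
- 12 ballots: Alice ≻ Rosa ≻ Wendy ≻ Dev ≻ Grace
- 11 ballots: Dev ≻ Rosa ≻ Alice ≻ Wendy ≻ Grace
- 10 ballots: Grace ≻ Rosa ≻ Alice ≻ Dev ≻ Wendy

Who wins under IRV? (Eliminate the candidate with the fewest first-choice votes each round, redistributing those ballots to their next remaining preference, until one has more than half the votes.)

Alice

Round 1: Rosa 0, Dev 20, Grace 10, Alice 12, Wendy 35. Rosa eliminated.
Round 2: Dev 20, Grace 10, Alice 12, Wendy 35. Grace eliminated.
Round 3: Dev 20, Alice 22, Wendy 35. Dev eliminated.
Round 4: Alice 42, Wendy 35. Alice has a majority (≥39).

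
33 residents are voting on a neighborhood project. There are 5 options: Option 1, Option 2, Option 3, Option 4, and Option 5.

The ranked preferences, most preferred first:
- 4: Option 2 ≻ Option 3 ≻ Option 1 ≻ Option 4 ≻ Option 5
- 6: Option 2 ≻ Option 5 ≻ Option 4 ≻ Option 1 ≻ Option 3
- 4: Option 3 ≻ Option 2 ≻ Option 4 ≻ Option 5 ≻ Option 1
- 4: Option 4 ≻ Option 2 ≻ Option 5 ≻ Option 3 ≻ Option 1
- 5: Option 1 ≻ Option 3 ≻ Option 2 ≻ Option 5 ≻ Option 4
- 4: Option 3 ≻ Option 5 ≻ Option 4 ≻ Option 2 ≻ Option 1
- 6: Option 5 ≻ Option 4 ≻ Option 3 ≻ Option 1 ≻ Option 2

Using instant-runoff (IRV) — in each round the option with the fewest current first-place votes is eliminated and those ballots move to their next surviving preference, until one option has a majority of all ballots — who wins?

Round 1: Option 1 5, Option 2 10, Option 3 8, Option 4 4, Option 5 6. Option 4 eliminated.
Round 2: Option 1 5, Option 2 14, Option 3 8, Option 5 6. Option 1 eliminated.
Round 3: Option 2 14, Option 3 13, Option 5 6. Option 5 eliminated.
Round 4: Option 2 14, Option 3 19. Option 3 has a majority (≥17).

Option 3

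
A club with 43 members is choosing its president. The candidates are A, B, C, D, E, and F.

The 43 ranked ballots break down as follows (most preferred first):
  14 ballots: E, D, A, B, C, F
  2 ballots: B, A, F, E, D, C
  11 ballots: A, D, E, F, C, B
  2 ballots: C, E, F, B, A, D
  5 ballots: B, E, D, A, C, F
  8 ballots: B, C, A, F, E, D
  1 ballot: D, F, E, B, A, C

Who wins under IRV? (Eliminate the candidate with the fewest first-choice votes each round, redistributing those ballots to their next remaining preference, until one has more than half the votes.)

E

Round 1: A 11, B 15, C 2, D 1, E 14, F 0. F eliminated.
Round 2: A 11, B 15, C 2, D 1, E 14. D eliminated.
Round 3: A 11, B 15, C 2, E 15. C eliminated.
Round 4: A 11, B 15, E 17. A eliminated.
Round 5: B 15, E 28. E has a majority (≥22).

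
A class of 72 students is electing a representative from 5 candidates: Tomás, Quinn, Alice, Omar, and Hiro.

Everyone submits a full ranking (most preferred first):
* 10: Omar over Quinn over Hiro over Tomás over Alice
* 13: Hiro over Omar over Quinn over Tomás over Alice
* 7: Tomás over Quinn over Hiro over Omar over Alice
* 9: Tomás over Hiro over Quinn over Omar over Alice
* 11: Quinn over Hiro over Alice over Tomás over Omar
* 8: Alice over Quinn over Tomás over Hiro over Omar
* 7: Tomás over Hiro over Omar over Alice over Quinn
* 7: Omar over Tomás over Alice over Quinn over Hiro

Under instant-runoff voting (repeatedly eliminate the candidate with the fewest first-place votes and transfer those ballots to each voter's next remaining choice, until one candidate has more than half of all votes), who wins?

Round 1: Tomás 23, Quinn 11, Alice 8, Omar 17, Hiro 13. Alice eliminated.
Round 2: Tomás 23, Quinn 19, Omar 17, Hiro 13. Hiro eliminated.
Round 3: Tomás 23, Quinn 19, Omar 30. Quinn eliminated.
Round 4: Tomás 42, Omar 30. Tomás has a majority (≥37).

Tomás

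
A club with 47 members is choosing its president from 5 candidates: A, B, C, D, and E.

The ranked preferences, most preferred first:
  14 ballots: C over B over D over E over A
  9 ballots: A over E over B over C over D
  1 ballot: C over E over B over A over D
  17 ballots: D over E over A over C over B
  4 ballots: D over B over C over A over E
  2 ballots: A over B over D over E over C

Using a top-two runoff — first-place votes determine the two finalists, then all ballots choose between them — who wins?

Round 1 first-place votes: A 11, B 0, C 15, D 21, E 0. D and C advance.
Runoff: D is ranked above C on 23 ballots, C above D on 24.

C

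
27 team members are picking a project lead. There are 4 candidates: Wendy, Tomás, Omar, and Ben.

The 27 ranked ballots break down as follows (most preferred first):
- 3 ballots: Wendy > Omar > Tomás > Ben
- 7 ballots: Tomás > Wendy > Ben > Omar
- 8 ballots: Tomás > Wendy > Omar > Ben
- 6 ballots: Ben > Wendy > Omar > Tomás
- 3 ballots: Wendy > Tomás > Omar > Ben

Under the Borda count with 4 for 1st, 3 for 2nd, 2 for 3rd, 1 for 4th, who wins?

Wendy: 3×4 + 7×3 + 8×3 + 6×3 + 3×4 = 87
Tomás: 3×2 + 7×4 + 8×4 + 6×1 + 3×3 = 81
Omar: 3×3 + 7×1 + 8×2 + 6×2 + 3×2 = 50
Ben: 3×1 + 7×2 + 8×1 + 6×4 + 3×1 = 52

Wendy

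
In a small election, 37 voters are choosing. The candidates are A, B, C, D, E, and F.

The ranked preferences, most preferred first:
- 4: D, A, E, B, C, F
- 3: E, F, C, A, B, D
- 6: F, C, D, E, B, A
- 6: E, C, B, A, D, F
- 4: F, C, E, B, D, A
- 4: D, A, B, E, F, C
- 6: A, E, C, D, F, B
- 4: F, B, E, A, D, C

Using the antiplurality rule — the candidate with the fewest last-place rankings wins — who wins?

E

Last-place votes: A 10, B 6, C 8, D 3, E 0, F 10.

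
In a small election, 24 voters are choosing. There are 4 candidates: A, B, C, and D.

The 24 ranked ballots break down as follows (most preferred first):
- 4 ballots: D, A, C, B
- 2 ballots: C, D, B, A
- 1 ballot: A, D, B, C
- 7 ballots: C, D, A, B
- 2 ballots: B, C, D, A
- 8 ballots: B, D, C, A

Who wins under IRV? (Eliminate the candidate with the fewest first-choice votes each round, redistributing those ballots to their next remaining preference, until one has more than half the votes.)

C

Round 1: A 1, B 10, C 9, D 4. A eliminated.
Round 2: B 10, C 9, D 5. D eliminated.
Round 3: B 11, C 13. C has a majority (≥13).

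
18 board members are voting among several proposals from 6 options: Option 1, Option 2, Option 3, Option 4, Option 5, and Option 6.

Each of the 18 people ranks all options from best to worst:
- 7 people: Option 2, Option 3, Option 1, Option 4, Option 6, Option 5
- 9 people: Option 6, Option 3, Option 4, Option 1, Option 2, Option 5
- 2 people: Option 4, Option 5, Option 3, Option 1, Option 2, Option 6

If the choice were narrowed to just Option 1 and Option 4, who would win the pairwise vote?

Option 4

Option 1 is ranked above Option 4 on 7 ballots; Option 4 above Option 1 on 11.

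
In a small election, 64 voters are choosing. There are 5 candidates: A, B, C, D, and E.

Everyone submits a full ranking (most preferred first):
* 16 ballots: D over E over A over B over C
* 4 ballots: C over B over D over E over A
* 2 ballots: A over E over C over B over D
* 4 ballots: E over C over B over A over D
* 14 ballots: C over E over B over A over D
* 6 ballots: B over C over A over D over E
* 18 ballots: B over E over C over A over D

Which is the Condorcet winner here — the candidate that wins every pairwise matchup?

E vs A: 56–8
E vs B: 36–28
E vs C: 40–24
E vs D: 38–26
E beats every other candidate.

E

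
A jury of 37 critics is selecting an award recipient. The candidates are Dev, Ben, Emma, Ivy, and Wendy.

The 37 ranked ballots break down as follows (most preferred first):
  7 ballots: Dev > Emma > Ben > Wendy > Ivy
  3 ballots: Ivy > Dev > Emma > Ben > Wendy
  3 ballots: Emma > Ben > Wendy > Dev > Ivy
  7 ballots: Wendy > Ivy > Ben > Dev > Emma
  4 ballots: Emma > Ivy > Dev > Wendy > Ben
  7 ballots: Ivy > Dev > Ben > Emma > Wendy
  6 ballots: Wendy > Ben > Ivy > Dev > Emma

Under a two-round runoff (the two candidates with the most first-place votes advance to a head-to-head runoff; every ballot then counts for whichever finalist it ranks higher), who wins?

Round 1 first-place votes: Dev 7, Ben 0, Emma 7, Ivy 10, Wendy 13. Wendy and Ivy advance.
Runoff: Wendy is ranked above Ivy on 23 ballots, Ivy above Wendy on 14.

Wendy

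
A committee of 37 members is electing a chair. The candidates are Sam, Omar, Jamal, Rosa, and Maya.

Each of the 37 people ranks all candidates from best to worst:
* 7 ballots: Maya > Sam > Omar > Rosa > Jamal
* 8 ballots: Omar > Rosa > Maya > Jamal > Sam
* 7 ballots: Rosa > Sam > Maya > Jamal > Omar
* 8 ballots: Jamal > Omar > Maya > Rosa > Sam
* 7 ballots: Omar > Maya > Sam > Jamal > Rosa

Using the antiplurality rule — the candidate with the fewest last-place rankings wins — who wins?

Maya

Last-place votes: Sam 16, Omar 7, Jamal 7, Rosa 7, Maya 0.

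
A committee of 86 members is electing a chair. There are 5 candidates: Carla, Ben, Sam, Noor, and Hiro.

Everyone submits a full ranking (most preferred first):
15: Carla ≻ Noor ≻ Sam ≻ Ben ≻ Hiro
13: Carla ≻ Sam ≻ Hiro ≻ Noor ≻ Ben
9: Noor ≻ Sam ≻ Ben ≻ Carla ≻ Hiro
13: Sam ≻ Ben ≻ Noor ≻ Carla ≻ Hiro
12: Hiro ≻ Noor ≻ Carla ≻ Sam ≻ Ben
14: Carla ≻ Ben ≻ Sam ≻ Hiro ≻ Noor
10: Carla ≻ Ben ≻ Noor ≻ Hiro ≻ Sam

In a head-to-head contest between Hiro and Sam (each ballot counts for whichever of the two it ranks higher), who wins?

Sam

Hiro is ranked above Sam on 22 ballots; Sam above Hiro on 64.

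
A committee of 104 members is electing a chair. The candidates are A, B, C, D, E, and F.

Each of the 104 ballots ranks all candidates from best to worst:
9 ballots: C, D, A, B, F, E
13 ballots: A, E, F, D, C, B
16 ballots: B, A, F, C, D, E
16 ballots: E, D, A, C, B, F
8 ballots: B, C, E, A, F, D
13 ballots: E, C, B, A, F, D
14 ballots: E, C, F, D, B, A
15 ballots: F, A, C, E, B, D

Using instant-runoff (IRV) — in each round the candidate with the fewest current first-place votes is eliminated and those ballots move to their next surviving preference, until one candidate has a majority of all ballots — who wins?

A

Round 1: A 13, B 24, C 9, D 0, E 43, F 15. D eliminated.
Round 2: A 13, B 24, C 9, E 43, F 15. C eliminated.
Round 3: A 22, B 24, E 43, F 15. F eliminated.
Round 4: A 37, B 24, E 43. B eliminated.
Round 5: A 53, E 51. A has a majority (≥53).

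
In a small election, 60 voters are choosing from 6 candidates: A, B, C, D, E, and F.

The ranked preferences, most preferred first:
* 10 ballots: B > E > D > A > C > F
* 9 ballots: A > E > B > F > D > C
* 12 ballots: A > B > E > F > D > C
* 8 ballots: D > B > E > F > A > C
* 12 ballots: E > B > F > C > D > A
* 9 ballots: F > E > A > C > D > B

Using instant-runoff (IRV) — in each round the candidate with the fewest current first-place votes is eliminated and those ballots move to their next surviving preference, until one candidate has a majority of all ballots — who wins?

Round 1: A 21, B 10, C 0, D 8, E 12, F 9. C eliminated.
Round 2: A 21, B 10, D 8, E 12, F 9. D eliminated.
Round 3: A 21, B 18, E 12, F 9. F eliminated.
Round 4: A 21, B 18, E 21. B eliminated.
Round 5: A 21, E 39. E has a majority (≥31).

E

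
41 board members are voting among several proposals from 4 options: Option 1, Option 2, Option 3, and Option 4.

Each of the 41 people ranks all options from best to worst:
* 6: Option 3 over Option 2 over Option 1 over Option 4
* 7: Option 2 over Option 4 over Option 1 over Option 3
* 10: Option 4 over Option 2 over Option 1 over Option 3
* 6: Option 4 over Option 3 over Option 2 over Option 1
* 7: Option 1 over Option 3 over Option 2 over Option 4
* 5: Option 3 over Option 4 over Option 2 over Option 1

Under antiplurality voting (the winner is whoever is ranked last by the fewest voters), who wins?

Option 2

Last-place votes: Option 1 11, Option 2 0, Option 3 17, Option 4 13.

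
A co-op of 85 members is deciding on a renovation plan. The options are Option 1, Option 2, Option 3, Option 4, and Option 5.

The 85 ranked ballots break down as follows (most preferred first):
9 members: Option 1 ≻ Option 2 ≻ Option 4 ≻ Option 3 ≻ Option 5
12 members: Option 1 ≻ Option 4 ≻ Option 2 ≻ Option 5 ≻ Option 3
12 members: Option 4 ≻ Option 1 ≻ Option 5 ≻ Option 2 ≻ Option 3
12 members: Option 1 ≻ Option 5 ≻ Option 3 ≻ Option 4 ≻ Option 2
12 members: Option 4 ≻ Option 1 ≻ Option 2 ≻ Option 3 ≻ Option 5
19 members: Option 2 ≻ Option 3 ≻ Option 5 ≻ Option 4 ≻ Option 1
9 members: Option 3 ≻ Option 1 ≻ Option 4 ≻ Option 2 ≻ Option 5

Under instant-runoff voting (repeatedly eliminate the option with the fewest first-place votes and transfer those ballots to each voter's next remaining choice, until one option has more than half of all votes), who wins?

Option 4

Round 1: Option 1 33, Option 2 19, Option 3 9, Option 4 24, Option 5 0. Option 5 eliminated.
Round 2: Option 1 33, Option 2 19, Option 3 9, Option 4 24. Option 3 eliminated.
Round 3: Option 1 42, Option 2 19, Option 4 24. Option 2 eliminated.
Round 4: Option 1 42, Option 4 43. Option 4 has a majority (≥43).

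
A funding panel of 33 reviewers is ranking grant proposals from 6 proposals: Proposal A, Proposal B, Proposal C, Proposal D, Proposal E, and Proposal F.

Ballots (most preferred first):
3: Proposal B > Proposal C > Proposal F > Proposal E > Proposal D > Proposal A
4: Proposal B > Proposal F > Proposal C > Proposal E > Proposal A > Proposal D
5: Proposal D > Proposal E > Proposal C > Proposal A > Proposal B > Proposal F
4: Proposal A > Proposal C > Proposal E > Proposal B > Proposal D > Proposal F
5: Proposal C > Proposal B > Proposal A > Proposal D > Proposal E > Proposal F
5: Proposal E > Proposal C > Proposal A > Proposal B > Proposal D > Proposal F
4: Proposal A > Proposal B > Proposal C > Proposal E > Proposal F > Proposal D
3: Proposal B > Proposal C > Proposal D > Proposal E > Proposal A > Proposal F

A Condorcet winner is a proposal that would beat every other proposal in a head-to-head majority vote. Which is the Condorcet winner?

Proposal C vs Proposal A: 25–8
Proposal C vs Proposal B: 19–14
Proposal C vs Proposal D: 28–5
Proposal C vs Proposal E: 23–10
Proposal C vs Proposal F: 29–4
Proposal C beats every other proposal.

Proposal C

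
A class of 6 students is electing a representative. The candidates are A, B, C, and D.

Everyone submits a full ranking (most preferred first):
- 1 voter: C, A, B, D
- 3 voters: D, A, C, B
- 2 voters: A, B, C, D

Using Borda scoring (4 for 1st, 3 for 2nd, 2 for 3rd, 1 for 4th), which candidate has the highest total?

A

A: 1×3 + 3×3 + 2×4 = 20
B: 1×2 + 3×1 + 2×3 = 11
C: 1×4 + 3×2 + 2×2 = 14
D: 1×1 + 3×4 + 2×1 = 15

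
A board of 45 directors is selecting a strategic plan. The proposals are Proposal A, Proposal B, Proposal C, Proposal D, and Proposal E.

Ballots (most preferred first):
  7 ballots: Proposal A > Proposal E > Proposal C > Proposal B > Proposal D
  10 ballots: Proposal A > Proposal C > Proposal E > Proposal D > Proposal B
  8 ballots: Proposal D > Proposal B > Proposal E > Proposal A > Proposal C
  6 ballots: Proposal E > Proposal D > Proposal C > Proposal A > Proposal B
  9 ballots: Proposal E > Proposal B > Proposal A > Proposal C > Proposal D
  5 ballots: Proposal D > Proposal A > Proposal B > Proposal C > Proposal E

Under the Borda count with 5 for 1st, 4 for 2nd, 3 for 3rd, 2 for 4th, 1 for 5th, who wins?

Proposal A: 7×5 + 10×5 + 8×2 + 6×2 + 9×3 + 5×4 = 160
Proposal B: 7×2 + 10×1 + 8×4 + 6×1 + 9×4 + 5×3 = 113
Proposal C: 7×3 + 10×4 + 8×1 + 6×3 + 9×2 + 5×2 = 115
Proposal D: 7×1 + 10×2 + 8×5 + 6×4 + 9×1 + 5×5 = 125
Proposal E: 7×4 + 10×3 + 8×3 + 6×5 + 9×5 + 5×1 = 162

Proposal E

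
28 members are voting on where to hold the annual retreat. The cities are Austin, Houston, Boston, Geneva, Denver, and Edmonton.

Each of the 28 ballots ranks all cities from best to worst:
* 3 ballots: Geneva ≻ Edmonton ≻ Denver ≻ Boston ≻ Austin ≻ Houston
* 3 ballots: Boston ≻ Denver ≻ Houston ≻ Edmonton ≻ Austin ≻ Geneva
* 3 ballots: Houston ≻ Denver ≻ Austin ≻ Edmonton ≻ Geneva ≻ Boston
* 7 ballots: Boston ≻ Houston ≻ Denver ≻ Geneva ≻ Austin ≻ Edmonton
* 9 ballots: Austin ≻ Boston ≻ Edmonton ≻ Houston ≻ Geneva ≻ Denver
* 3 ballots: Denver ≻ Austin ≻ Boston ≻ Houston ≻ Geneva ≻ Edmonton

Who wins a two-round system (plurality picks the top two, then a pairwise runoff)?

Austin

Round 1 first-place votes: Austin 9, Houston 3, Boston 10, Geneva 3, Denver 3, Edmonton 0. Boston and Austin advance.
Runoff: Boston is ranked above Austin on 13 ballots, Austin above Boston on 15.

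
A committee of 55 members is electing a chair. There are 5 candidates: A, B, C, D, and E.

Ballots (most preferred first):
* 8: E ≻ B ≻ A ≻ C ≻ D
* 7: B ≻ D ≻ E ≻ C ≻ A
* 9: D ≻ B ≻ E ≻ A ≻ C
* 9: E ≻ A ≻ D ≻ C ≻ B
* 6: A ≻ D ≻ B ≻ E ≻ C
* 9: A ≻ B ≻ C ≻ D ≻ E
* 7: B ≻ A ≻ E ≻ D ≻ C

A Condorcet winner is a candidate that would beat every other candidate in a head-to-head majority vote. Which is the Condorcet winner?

B

B vs A: 31–24
B vs C: 46–9
B vs D: 31–24
B vs E: 38–17
B beats every other candidate.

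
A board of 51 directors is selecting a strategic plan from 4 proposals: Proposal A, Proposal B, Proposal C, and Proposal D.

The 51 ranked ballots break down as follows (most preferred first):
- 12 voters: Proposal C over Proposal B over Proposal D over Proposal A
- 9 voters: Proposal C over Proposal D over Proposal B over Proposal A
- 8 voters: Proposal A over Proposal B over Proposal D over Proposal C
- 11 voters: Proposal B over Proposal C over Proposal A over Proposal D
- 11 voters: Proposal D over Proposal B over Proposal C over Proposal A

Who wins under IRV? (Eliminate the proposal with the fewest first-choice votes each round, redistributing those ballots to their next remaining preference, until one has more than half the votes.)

Round 1: Proposal A 8, Proposal B 11, Proposal C 21, Proposal D 11. Proposal A eliminated.
Round 2: Proposal B 19, Proposal C 21, Proposal D 11. Proposal D eliminated.
Round 3: Proposal B 30, Proposal C 21. Proposal B has a majority (≥26).

Proposal B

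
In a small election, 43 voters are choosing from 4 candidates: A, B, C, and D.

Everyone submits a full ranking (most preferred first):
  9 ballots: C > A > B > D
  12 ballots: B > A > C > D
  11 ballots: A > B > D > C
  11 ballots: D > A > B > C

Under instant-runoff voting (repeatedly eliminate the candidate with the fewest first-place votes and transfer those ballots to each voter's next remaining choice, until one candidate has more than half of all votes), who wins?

Round 1: A 11, B 12, C 9, D 11. C eliminated.
Round 2: A 20, B 12, D 11. D eliminated.
Round 3: A 31, B 12. A has a majority (≥22).

A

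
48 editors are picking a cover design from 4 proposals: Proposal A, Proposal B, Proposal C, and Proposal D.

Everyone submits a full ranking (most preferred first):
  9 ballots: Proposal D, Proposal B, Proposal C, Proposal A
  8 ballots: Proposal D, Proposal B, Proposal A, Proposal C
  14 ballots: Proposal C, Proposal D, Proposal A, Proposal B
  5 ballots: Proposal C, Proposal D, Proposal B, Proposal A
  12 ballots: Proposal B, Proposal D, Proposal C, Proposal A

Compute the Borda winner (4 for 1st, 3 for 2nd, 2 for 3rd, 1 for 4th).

Proposal A: 9×1 + 8×2 + 14×2 + 5×1 + 12×1 = 70
Proposal B: 9×3 + 8×3 + 14×1 + 5×2 + 12×4 = 123
Proposal C: 9×2 + 8×1 + 14×4 + 5×4 + 12×2 = 126
Proposal D: 9×4 + 8×4 + 14×3 + 5×3 + 12×3 = 161

Proposal D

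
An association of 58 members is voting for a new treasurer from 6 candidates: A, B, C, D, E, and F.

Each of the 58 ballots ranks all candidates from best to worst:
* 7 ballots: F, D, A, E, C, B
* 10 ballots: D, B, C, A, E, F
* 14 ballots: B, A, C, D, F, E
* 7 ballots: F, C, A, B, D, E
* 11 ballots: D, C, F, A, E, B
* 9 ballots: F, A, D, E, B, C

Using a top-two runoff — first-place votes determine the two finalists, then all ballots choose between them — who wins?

D

Round 1 first-place votes: A 0, B 14, C 0, D 21, E 0, F 23. F and D advance.
Runoff: F is ranked above D on 23 ballots, D above F on 35.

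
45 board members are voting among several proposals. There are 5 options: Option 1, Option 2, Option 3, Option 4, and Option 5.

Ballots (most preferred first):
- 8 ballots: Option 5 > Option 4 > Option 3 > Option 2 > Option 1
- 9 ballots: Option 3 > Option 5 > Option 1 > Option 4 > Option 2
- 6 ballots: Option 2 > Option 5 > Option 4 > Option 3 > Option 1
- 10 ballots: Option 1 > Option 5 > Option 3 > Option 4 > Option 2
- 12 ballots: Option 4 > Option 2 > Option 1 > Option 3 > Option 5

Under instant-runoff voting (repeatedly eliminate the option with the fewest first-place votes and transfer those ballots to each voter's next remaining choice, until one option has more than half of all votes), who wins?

Option 5

Round 1: Option 1 10, Option 2 6, Option 3 9, Option 4 12, Option 5 8. Option 2 eliminated.
Round 2: Option 1 10, Option 3 9, Option 4 12, Option 5 14. Option 3 eliminated.
Round 3: Option 1 10, Option 4 12, Option 5 23. Option 5 has a majority (≥23).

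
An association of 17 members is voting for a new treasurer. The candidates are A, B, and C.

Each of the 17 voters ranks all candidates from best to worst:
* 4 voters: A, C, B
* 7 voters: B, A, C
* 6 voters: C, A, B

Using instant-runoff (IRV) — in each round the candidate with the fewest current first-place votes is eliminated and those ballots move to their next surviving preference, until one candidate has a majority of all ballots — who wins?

C

Round 1: A 4, B 7, C 6. A eliminated.
Round 2: B 7, C 10. C has a majority (≥9).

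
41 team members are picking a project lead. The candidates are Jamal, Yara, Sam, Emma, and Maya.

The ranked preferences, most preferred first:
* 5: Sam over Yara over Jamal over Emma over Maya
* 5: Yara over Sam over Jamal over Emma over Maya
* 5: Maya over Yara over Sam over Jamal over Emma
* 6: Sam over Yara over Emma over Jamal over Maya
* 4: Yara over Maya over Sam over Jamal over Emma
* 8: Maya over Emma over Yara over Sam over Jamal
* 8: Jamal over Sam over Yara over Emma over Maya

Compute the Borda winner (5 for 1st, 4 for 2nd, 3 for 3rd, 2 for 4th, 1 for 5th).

Jamal: 5×3 + 5×3 + 5×2 + 6×2 + 4×2 + 8×1 + 8×5 = 108
Yara: 5×4 + 5×5 + 5×4 + 6×4 + 4×5 + 8×3 + 8×3 = 157
Sam: 5×5 + 5×4 + 5×3 + 6×5 + 4×3 + 8×2 + 8×4 = 150
Emma: 5×2 + 5×2 + 5×1 + 6×3 + 4×1 + 8×4 + 8×2 = 95
Maya: 5×1 + 5×1 + 5×5 + 6×1 + 4×4 + 8×5 + 8×1 = 105

Yara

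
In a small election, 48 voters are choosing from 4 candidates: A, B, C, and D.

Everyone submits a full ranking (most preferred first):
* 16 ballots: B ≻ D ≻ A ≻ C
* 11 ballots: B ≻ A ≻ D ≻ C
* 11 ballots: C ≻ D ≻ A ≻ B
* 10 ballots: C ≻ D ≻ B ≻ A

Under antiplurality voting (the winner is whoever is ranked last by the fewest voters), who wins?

Last-place votes: A 10, B 11, C 27, D 0.

D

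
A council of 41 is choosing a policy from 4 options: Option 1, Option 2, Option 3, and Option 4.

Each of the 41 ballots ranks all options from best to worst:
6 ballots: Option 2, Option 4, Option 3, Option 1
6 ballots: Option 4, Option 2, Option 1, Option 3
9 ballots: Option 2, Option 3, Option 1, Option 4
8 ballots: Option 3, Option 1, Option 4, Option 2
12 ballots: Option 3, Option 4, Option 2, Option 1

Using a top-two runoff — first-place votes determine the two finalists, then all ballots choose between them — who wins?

Round 1 first-place votes: Option 1 0, Option 2 15, Option 3 20, Option 4 6. Option 3 and Option 2 advance.
Runoff: Option 3 is ranked above Option 2 on 20 ballots, Option 2 above Option 3 on 21.

Option 2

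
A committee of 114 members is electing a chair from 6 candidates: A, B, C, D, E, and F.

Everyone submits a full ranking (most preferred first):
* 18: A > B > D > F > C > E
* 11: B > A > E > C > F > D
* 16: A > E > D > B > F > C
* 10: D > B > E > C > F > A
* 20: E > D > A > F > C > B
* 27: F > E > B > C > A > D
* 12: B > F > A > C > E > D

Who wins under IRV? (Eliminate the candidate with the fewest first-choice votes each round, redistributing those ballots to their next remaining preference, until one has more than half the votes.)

Round 1: A 34, B 23, C 0, D 10, E 20, F 27. C eliminated.
Round 2: A 34, B 23, D 10, E 20, F 27. D eliminated.
Round 3: A 34, B 33, E 20, F 27. E eliminated.
Round 4: A 54, B 33, F 27. F eliminated.
Round 5: A 54, B 60. B has a majority (≥58).

B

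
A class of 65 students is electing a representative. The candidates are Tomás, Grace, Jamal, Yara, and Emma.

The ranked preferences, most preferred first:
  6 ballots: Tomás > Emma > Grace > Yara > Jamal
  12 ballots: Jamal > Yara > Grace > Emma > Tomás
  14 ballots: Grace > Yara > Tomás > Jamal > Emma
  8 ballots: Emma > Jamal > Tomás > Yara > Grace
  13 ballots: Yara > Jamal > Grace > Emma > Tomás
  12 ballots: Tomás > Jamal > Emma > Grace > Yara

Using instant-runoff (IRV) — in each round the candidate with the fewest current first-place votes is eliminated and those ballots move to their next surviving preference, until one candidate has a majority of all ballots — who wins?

Jamal

Round 1: Tomás 18, Grace 14, Jamal 12, Yara 13, Emma 8. Emma eliminated.
Round 2: Tomás 18, Grace 14, Jamal 20, Yara 13. Yara eliminated.
Round 3: Tomás 18, Grace 14, Jamal 33. Jamal has a majority (≥33).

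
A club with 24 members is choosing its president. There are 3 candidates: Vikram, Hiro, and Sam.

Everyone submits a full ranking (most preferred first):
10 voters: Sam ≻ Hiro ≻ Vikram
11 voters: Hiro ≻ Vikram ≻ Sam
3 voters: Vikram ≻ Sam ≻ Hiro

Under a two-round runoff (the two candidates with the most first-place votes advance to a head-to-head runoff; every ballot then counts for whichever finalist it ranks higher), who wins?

Round 1 first-place votes: Vikram 3, Hiro 11, Sam 10. Hiro and Sam advance.
Runoff: Hiro is ranked above Sam on 11 ballots, Sam above Hiro on 13.

Sam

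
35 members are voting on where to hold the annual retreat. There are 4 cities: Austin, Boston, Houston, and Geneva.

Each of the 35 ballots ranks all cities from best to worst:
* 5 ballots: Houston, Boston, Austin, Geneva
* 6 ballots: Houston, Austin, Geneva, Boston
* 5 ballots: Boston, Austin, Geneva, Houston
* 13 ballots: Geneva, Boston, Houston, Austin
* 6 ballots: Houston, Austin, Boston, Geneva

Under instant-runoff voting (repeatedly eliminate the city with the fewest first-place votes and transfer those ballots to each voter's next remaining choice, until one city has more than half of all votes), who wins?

Geneva

Round 1: Austin 0, Boston 5, Houston 17, Geneva 13. Austin eliminated.
Round 2: Boston 5, Houston 17, Geneva 13. Boston eliminated.
Round 3: Houston 17, Geneva 18. Geneva has a majority (≥18).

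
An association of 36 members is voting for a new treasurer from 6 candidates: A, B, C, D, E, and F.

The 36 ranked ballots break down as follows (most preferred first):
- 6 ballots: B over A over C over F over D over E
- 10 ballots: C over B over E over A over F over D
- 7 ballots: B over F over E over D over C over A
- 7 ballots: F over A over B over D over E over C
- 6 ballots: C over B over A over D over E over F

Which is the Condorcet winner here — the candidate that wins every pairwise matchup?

B vs A: 29–7
B vs C: 20–16
B vs D: 36–0
B vs E: 36–0
B vs F: 29–7
B beats every other candidate.

B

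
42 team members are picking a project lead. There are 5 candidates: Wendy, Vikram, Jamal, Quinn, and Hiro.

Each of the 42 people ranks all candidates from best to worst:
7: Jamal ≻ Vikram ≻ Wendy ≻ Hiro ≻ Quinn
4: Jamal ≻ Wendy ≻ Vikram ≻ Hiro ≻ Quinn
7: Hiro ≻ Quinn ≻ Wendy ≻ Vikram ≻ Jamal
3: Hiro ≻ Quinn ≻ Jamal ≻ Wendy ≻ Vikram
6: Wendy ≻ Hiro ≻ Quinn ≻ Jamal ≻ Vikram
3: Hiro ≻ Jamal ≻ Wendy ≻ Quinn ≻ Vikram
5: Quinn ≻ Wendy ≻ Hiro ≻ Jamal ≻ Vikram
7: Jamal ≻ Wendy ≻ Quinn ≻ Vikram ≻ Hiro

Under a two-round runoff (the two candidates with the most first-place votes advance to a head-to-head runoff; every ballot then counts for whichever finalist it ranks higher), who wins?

Hiro

Round 1 first-place votes: Wendy 6, Vikram 0, Jamal 18, Quinn 5, Hiro 13. Jamal and Hiro advance.
Runoff: Jamal is ranked above Hiro on 18 ballots, Hiro above Jamal on 24.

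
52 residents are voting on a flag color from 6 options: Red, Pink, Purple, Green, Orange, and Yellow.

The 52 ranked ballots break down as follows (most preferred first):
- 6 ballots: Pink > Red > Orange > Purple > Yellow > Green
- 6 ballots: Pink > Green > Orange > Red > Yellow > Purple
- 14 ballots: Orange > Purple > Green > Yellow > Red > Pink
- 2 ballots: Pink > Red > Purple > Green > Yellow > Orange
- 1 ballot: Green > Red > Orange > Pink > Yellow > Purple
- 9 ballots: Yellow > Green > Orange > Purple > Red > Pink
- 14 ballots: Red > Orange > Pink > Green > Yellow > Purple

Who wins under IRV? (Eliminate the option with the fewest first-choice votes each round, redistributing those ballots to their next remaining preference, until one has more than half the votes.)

Round 1: Red 14, Pink 14, Purple 0, Green 1, Orange 14, Yellow 9. Purple eliminated.
Round 2: Red 14, Pink 14, Green 1, Orange 14, Yellow 9. Green eliminated.
Round 3: Red 15, Pink 14, Orange 14, Yellow 9. Yellow eliminated.
Round 4: Red 15, Pink 14, Orange 23. Pink eliminated.
Round 5: Red 23, Orange 29. Orange has a majority (≥27).

Orange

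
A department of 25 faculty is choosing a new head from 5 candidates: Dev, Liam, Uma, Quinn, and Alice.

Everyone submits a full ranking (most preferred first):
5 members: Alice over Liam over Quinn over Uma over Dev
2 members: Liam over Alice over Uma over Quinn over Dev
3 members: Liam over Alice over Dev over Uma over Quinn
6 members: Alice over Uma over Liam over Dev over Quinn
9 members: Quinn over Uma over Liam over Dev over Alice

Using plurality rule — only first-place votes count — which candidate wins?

Alice

First-place votes: Dev 0, Liam 5, Uma 0, Quinn 9, Alice 11.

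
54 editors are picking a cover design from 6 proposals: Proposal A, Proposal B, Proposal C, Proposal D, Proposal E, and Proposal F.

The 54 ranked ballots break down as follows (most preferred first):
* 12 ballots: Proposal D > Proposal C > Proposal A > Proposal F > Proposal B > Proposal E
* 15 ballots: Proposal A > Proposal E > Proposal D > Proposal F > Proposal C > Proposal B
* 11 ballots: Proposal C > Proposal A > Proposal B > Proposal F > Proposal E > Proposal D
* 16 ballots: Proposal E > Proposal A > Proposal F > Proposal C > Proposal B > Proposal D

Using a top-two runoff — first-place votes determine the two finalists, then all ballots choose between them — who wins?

Proposal A

Round 1 first-place votes: Proposal A 15, Proposal B 0, Proposal C 11, Proposal D 12, Proposal E 16, Proposal F 0. Proposal E and Proposal A advance.
Runoff: Proposal E is ranked above Proposal A on 16 ballots, Proposal A above Proposal E on 38.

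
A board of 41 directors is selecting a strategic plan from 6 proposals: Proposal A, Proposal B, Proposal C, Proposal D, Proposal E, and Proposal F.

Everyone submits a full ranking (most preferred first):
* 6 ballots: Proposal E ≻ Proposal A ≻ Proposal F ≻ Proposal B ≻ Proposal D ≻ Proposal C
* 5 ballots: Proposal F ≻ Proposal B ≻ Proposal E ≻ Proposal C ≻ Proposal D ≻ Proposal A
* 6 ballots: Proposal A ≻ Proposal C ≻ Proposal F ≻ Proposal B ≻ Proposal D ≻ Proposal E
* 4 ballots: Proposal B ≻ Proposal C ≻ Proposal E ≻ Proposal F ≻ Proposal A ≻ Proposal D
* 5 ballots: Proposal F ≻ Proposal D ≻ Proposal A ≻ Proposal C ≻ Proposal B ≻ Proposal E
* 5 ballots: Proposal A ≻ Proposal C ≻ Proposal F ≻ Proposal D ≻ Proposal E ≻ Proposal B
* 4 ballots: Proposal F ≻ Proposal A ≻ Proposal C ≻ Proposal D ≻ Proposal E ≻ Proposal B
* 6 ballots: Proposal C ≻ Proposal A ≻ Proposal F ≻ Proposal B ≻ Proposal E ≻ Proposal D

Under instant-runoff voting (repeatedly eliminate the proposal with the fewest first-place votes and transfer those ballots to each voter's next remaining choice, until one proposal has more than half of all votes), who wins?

Proposal A

Round 1: Proposal A 11, Proposal B 4, Proposal C 6, Proposal D 0, Proposal E 6, Proposal F 14. Proposal D eliminated.
Round 2: Proposal A 11, Proposal B 4, Proposal C 6, Proposal E 6, Proposal F 14. Proposal B eliminated.
Round 3: Proposal A 11, Proposal C 10, Proposal E 6, Proposal F 14. Proposal E eliminated.
Round 4: Proposal A 17, Proposal C 10, Proposal F 14. Proposal C eliminated.
Round 5: Proposal A 23, Proposal F 18. Proposal A has a majority (≥21).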